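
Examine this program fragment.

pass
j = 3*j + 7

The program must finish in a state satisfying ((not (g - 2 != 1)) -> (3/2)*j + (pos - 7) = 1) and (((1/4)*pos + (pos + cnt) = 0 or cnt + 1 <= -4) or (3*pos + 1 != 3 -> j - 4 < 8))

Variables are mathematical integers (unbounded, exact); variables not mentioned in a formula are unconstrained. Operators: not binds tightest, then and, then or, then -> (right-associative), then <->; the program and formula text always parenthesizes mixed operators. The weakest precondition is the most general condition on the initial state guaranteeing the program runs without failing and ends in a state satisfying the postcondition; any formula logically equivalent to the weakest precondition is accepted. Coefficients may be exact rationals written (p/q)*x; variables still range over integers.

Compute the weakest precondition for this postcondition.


Working backward. After the program, the postcondition ((not (g - 2 != 1)) -> (3/2)*j + (pos - 7) = 1) and (((1/4)*pos + (pos + cnt) = 0 or cnt + 1 <= -4) or (3*pos + 1 != 3 -> j - 4 < 8)) must hold; in canonical form it is ((not (g != 3)) -> (3/2)*j + pos = 8) and (cnt + (5/4)*pos = 0 or cnt <= -5 or (3*pos != 2 -> j < 12)).
Before j := 3*j + 7: ((not (g != 3)) -> (9/2)*j + pos = -5/2) and (cnt + (5/4)*pos = 0 or cnt <= -5 or (3*pos != 2 -> 3*j < 5))
Before skip: ((not (g != 3)) -> (9/2)*j + pos = -5/2) and (cnt + (5/4)*pos = 0 or cnt <= -5 or (3*pos != 2 -> 3*j < 5))
Answer: WP = ((not (g != 3)) -> (9/2)*j + pos = -5/2) and (cnt + (5/4)*pos = 0 or cnt <= -5 or (3*pos != 2 -> 3*j < 5))


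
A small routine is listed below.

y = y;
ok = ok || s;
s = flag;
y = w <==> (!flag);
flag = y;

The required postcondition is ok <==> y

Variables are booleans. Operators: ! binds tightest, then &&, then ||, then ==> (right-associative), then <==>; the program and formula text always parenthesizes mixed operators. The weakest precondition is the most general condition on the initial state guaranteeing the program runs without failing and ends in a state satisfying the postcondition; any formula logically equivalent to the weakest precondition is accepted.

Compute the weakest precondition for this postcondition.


Working backward. After the program, ok <==> y must hold.
Before flag := y: ok <==> y
Before y := w <==> (!flag): ok <==> (w <==> (!flag))
Before s := flag: ok <==> (w <==> (!flag))
Before ok := ok || s: (ok || s) <==> (w <==> (!flag))
Before y := y: (ok || s) <==> (w <==> (!flag))
Answer: WP = (ok || s) <==> (w <==> (!flag))


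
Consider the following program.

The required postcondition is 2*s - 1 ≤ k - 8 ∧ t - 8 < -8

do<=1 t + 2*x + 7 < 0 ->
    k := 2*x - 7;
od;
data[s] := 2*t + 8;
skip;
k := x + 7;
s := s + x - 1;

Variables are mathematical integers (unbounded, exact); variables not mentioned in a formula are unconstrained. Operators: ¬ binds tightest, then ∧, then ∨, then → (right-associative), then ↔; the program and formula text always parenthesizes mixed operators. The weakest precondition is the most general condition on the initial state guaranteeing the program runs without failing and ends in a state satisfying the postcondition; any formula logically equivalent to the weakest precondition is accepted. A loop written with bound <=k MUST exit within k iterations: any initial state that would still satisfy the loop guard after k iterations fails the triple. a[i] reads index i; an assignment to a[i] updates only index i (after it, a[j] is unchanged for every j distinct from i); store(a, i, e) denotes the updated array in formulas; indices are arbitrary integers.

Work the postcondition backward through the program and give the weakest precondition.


Working backward. After the program, the postcondition 2*s - 1 ≤ k - 8 ∧ t - 8 < -8 must hold; in canonical form it is 2*s ≤ k - 7 ∧ t < 0.
Before s := s + x - 1: 2*s + 2*x ≤ k - 5 ∧ t < 0
Before k := x + 7: 2*s + x ≤ 2 ∧ t < 0
Before skip: 2*s + x ≤ 2 ∧ t < 0
Before data[s] := 2*t + 8: 2*s + x ≤ 2 ∧ t < 0
Before the loop (bound <=1), unroll the exhaustion recursion (WP_0 = exit-now case; WP_j = one more guarded iteration, up to j = 1):
  WP_0: (¬(t + 2*x < -7)) ∧ 2*s + x ≤ 2 ∧ t < 0
  WP_1: (t + 2*x < -7 → ((¬(t + 2*x < -7)) ∧ 2*s + x ≤ 2 ∧ t < 0)) ∧ ((¬(t + 2*x < -7)) → (2*s + x ≤ 2 ∧ t < 0))
So before the loop: (t + 2*x < -7 → ((¬(t + 2*x < -7)) ∧ 2*s + x ≤ 2 ∧ t < 0)) ∧ ((¬(t + 2*x < -7)) → (2*s + x ≤ 2 ∧ t < 0))
Answer: WP = (t + 2*x < -7 → ((¬(t + 2*x < -7)) ∧ 2*s + x ≤ 2 ∧ t < 0)) ∧ ((¬(t + 2*x < -7)) → (2*s + x ≤ 2 ∧ t < 0))


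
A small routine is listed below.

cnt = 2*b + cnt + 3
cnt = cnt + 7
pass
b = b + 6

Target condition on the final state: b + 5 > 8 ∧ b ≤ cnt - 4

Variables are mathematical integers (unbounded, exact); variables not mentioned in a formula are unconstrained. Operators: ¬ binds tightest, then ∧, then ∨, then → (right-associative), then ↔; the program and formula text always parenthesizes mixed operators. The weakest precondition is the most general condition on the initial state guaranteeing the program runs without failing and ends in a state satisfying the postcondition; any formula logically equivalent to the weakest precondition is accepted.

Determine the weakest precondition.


Working backward. After the program, the postcondition b + 5 > 8 ∧ b ≤ cnt - 4 must hold; in canonical form it is b > 3 ∧ b ≤ cnt - 4.
Before b := b + 6: b > -3 ∧ b ≤ cnt - 10
Before skip: b > -3 ∧ b ≤ cnt - 10
Before cnt := cnt + 7: b > -3 ∧ b ≤ cnt - 3
Before cnt := 2*b + cnt + 3: b > -3 ∧ b + cnt ≥ 0
Answer: WP = b > -3 ∧ b + cnt ≥ 0


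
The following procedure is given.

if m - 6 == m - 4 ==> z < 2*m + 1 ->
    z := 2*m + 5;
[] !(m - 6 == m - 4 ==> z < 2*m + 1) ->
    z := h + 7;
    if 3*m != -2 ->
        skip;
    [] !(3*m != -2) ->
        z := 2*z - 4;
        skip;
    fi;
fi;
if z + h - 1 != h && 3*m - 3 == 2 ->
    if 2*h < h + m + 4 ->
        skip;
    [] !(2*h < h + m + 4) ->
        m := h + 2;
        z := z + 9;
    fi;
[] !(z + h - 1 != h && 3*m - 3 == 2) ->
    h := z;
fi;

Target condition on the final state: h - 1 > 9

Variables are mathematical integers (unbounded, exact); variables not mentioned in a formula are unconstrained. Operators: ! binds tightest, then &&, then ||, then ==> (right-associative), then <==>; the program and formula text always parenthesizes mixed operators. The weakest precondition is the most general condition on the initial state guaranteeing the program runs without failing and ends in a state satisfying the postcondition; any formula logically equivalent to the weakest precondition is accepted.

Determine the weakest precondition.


Working backward. After the program, the postcondition h - 1 > 9 must hold; in canonical form it is h > 10.
Then branch requires (h < m + 4 ==> h > 10) && ((!(h < m + 4)) ==> h > 10); else branch requires z > 10.
Before the if: ((z != 1 && 3*m == 5) ==> ((h < m + 4 ==> h > 10) && ((!(h < m + 4)) ==> h > 10))) && ((!(z != 1 && 3*m == 5)) ==> z > 10)
Then branch requires ((2*m != -4 && 3*m == 5) ==> ((h < m + 4 ==> h > 10) && ((!(h < m + 4)) ==> h > 10))) && ((!(2*m != -4 && 3*m == 5)) ==> 2*m > 5); else branch requires (3*m != -2 ==> (((h != -6 && 3*m == 5) ==> ((h < m + 4 ==> h > 10) && ((!(h < m + 4)) ==> h > 10))) && ((!(h != -6 && 3*m == 5)) ==> h > 3))) && ((!(3*m != -2)) ==> (((2*h != -9 && 3*m == 5) ==> ((h < m + 4 ==> h > 10) && ((!(h < m + 4)) ==> h > 10))) && ((!(2*h != -9 && 3*m == 5)) ==> 2*h > 0))).
Before the if: ((2*m != -4 && 3*m == 5) ==> ((h < m + 4 ==> h > 10) && ((!(h < m + 4)) ==> h > 10))) && ((!(2*m != -4 && 3*m == 5)) ==> 2*m > 5)
Answer: WP = ((2*m != -4 && 3*m == 5) ==> ((h < m + 4 ==> h > 10) && ((!(h < m + 4)) ==> h > 10))) && ((!(2*m != -4 && 3*m == 5)) ==> 2*m > 5)


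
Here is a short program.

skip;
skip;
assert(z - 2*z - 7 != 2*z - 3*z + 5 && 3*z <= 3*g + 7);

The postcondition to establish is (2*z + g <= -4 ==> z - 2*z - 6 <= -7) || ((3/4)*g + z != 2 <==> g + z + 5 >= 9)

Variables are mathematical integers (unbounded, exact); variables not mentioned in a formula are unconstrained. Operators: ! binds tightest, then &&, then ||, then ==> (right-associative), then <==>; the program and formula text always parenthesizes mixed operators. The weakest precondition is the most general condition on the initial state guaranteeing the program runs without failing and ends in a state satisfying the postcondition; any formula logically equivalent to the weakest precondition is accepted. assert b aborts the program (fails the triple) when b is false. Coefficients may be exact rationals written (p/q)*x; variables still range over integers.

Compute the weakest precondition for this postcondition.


Working backward. After the program, the postcondition (2*z + g <= -4 ==> z - 2*z - 6 <= -7) || ((3/4)*g + z != 2 <==> g + z + 5 >= 9) must hold; in canonical form it is (g + 2*z <= -4 ==> z >= 1) || ((3/4)*g + z != 2 <==> g + z >= 4).
Before assert z - 2*z - 7 != 2*z - 3*z + 5 && 3*z <= 3*g + 7: 3*z <= 3*g + 7 && ((g + 2*z <= -4 ==> z >= 1) || ((3/4)*g + z != 2 <==> g + z >= 4))
Before skip: 3*z <= 3*g + 7 && ((g + 2*z <= -4 ==> z >= 1) || ((3/4)*g + z != 2 <==> g + z >= 4))
Before skip: 3*z <= 3*g + 7 && ((g + 2*z <= -4 ==> z >= 1) || ((3/4)*g + z != 2 <==> g + z >= 4))
Answer: WP = 3*z <= 3*g + 7 && ((g + 2*z <= -4 ==> z >= 1) || ((3/4)*g + z != 2 <==> g + z >= 4))


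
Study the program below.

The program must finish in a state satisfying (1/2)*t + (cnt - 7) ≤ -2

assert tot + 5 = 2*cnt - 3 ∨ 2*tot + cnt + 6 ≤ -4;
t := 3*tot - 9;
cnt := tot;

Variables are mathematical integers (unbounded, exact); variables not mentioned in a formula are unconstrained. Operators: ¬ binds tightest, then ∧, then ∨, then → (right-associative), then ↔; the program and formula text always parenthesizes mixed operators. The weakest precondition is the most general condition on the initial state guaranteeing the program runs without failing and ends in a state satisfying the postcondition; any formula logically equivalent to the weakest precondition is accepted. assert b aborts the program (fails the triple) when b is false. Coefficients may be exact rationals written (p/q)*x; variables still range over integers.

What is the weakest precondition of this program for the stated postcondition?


Working backward. After the program, the postcondition (1/2)*t + (cnt - 7) ≤ -2 must hold; in canonical form it is cnt + (1/2)*t ≤ 5.
Before cnt := tot: (1/2)*t + tot ≤ 5
Before t := 3*tot - 9: (5/2)*tot ≤ 19/2
Before assert tot + 5 = 2*cnt - 3 ∨ 2*tot + cnt + 6 ≤ -4: (tot = 2*cnt - 8 ∨ cnt + 2*tot ≤ -10) ∧ (5/2)*tot ≤ 19/2
Answer: WP = (tot = 2*cnt - 8 ∨ cnt + 2*tot ≤ -10) ∧ (5/2)*tot ≤ 19/2


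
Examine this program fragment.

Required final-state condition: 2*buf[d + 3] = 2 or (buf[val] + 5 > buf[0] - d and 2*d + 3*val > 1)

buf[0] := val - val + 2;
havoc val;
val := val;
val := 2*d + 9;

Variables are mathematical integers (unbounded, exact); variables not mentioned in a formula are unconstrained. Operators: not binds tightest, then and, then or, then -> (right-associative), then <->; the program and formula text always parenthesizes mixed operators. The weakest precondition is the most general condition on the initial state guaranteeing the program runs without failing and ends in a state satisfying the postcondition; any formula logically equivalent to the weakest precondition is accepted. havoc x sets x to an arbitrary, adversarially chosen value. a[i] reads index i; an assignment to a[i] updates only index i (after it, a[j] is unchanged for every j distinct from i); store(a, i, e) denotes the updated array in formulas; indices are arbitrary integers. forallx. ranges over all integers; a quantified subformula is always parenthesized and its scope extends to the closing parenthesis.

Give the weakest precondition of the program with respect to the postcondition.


Working backward. After the program, the postcondition 2*buf[d + 3] = 2 or (buf[val] + 5 > buf[0] - d and 2*d + 3*val > 1) must hold; in canonical form it is 2*buf[d + 3] = 2 or (buf[val] + d > buf[0] - 5 and 2*d + 3*val > 1).
Before val := 2*d + 9: 2*buf[d + 3] = 2 or (buf[2*d + 9] + d > buf[0] - 5 and 8*d > -26)
Before val := val: 2*buf[d + 3] = 2 or (buf[2*d + 9] + d > buf[0] - 5 and 8*d > -26)
Before havoc val: 2*buf[d + 3] = 2 or (buf[2*d + 9] + d > buf[0] - 5 and 8*d > -26)
Before buf[0] := val - val + 2: 2*store(buf, 0, 2)[d + 3] = 2 or (store(buf, 0, 2)[2*d + 9] + d > -3 and 8*d > -26)
Answer: WP = 2*store(buf, 0, 2)[d + 3] = 2 or (store(buf, 0, 2)[2*d + 9] + d > -3 and 8*d > -26)


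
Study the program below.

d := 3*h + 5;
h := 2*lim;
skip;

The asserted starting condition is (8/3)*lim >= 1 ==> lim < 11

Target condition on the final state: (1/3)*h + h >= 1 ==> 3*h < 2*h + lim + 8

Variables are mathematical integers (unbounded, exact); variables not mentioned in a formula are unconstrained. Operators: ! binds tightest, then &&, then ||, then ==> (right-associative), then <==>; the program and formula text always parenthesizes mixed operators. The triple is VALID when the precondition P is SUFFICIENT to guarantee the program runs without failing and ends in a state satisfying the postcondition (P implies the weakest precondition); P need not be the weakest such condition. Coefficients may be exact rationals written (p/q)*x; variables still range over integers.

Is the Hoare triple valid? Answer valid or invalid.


Working backward. After the program, the postcondition (1/3)*h + h >= 1 ==> 3*h < 2*h + lim + 8 must hold; in canonical form it is (4/3)*h >= 1 ==> h < lim + 8.
Before skip: (4/3)*h >= 1 ==> h < lim + 8
Before h := 2*lim: (8/3)*lim >= 1 ==> lim < 8
Before d := 3*h + 5: (8/3)*lim >= 1 ==> lim < 8
The weakest precondition is (8/3)*lim >= 1 ==> lim < 8.
Check whether (8/3)*lim >= 1 ==> lim < 11 implies it.
Countermodel: at the initial state lim = 8, the precondition holds but the weakest precondition fails.
Answer: invalid


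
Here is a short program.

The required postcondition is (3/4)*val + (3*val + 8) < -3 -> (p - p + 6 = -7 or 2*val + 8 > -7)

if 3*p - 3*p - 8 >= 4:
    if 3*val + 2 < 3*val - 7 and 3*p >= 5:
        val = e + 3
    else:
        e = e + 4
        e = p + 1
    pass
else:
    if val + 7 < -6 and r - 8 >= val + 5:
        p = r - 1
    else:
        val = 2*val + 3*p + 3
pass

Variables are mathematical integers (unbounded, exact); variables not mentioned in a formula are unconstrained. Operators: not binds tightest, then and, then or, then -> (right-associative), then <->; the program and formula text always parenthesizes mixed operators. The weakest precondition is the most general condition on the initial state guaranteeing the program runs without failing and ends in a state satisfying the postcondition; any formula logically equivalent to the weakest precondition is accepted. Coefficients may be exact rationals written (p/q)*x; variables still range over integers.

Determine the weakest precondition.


Working backward. After the program, the postcondition (3/4)*val + (3*val + 8) < -3 -> (p - p + 6 = -7 or 2*val + 8 > -7) must hold; in canonical form it is (15/4)*val < -11 -> 2*val > -15.
Before skip: (15/4)*val < -11 -> 2*val > -15
Then branch requires (15/4)*val < -11 -> 2*val > -15; else branch requires ((val < -13 and r >= val + 13) -> ((15/4)*val < -11 -> 2*val > -15)) and ((not (val < -13 and r >= val + 13)) -> ((45/4)*p + (15/2)*val < -89/4 -> 6*p + 4*val > -21)).
Before the if: ((val < -13 and r >= val + 13) -> ((15/4)*val < -11 -> 2*val > -15)) and ((not (val < -13 and r >= val + 13)) -> ((45/4)*p + (15/2)*val < -89/4 -> 6*p + 4*val > -21))
Answer: WP = ((val < -13 and r >= val + 13) -> ((15/4)*val < -11 -> 2*val > -15)) and ((not (val < -13 and r >= val + 13)) -> ((45/4)*p + (15/2)*val < -89/4 -> 6*p + 4*val > -21))


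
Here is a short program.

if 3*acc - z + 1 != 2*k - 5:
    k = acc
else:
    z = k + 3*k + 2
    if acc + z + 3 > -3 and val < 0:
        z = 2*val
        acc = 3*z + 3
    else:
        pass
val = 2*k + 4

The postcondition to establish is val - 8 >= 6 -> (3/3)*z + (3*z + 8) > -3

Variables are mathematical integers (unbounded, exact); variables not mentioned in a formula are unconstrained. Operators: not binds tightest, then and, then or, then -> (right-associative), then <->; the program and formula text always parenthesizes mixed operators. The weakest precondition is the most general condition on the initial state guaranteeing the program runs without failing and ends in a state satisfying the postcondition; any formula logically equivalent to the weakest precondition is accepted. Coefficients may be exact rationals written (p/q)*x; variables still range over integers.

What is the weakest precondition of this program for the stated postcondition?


Working backward. After the program, the postcondition val - 8 >= 6 -> (3/3)*z + (3*z + 8) > -3 must hold; in canonical form it is val >= 14 -> 4*z > -11.
Before val := 2*k + 4: 2*k >= 10 -> 4*z > -11
Then branch requires 2*acc >= 10 -> 4*z > -11; else branch requires ((acc + 4*k > -8 and val < 0) -> (2*k >= 10 -> 8*val > -11)) and ((not (acc + 4*k > -8 and val < 0)) -> (2*k >= 10 -> 16*k > -19)).
Before the if: (3*acc != 2*k + z - 6 -> (2*acc >= 10 -> 4*z > -11)) and ((not (3*acc != 2*k + z - 6)) -> (((acc + 4*k > -8 and val < 0) -> (2*k >= 10 -> 8*val > -11)) and ((not (acc + 4*k > -8 and val < 0)) -> (2*k >= 10 -> 16*k > -19))))
Answer: WP = (3*acc != 2*k + z - 6 -> (2*acc >= 10 -> 4*z > -11)) and ((not (3*acc != 2*k + z - 6)) -> (((acc + 4*k > -8 and val < 0) -> (2*k >= 10 -> 8*val > -11)) and ((not (acc + 4*k > -8 and val < 0)) -> (2*k >= 10 -> 16*k > -19))))


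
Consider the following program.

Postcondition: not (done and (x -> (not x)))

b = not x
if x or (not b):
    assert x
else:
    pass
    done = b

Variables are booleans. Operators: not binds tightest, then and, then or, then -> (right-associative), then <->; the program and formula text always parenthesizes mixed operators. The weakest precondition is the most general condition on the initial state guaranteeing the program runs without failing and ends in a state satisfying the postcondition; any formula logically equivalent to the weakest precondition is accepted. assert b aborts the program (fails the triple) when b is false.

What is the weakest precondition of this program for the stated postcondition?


Working backward. After the program, not (done and (x -> (not x))) must hold.
Then branch requires x and (not (done and (x -> (not x)))); else branch requires not (b and (x -> (not x))).
Before the if: ((x or (not b)) -> (x and (not (done and (x -> (not x)))))) and ((not (x or (not b))) -> (not (b and (x -> (not x)))))
Before b := not x: (x -> (x and (not (done and (x -> (not x)))))) and ((not x) -> (not ((not x) and (x -> (not x)))))
Answer: WP = (x -> (x and (not (done and (x -> (not x)))))) and ((not x) -> (not ((not x) and (x -> (not x)))))


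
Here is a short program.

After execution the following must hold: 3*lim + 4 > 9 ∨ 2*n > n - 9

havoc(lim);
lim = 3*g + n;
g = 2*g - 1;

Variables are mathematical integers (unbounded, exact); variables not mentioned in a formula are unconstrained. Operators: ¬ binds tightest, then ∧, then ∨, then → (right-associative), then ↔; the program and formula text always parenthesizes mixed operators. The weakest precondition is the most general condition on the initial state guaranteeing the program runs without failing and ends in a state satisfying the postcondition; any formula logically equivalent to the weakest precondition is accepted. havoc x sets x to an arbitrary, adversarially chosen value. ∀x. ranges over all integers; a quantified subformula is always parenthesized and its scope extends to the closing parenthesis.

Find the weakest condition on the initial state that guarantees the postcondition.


Working backward. After the program, the postcondition 3*lim + 4 > 9 ∨ 2*n > n - 9 must hold; in canonical form it is 3*lim > 5 ∨ n > -9.
Before g := 2*g - 1: 3*lim > 5 ∨ n > -9
Before lim := 3*g + n: 9*g + 3*n > 5 ∨ n > -9
Before havoc lim: 9*g + 3*n > 5 ∨ n > -9
Answer: WP = 9*g + 3*n > 5 ∨ n > -9


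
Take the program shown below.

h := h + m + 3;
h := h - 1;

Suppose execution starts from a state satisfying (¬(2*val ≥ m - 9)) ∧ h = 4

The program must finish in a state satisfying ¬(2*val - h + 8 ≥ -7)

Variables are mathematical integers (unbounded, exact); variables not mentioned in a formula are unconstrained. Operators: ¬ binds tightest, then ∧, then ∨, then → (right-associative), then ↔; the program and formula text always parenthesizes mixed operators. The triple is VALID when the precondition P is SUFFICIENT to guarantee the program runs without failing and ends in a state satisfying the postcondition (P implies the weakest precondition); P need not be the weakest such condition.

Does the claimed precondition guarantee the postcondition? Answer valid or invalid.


Working backward. After the program, the postcondition ¬(2*val - h + 8 ≥ -7) must hold; in canonical form it is ¬(2*val ≥ h - 15).
Before h := h - 1: ¬(2*val ≥ h - 16)
Before h := h + m + 3: ¬(2*val ≥ h + m - 13)
The weakest precondition is ¬(2*val ≥ h + m - 13).
Check whether (¬(2*val ≥ m - 9)) ∧ h = 4 implies it.
Every state satisfying the precondition satisfies the weakest precondition: the implication holds.
Answer: valid


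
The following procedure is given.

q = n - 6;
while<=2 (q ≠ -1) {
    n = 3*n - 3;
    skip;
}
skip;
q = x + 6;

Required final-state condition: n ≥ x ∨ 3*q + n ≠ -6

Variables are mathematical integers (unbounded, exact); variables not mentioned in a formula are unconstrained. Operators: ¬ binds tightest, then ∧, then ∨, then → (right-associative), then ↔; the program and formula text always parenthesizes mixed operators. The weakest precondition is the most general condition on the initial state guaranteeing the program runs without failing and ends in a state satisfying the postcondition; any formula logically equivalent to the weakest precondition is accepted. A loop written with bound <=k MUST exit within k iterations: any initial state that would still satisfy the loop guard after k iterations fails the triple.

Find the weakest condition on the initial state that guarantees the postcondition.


Working backward. After the program, the postcondition n ≥ x ∨ 3*q + n ≠ -6 must hold; in canonical form it is n ≥ x ∨ n + 3*q ≠ -6.
Before q := x + 6: n ≥ x ∨ n + 3*x ≠ -24
Before skip: n ≥ x ∨ n + 3*x ≠ -24
Before the loop (bound <=2), unroll the exhaustion recursion (WP_0 = exit-now case; WP_j = one more guarded iteration, up to j = 2):
  WP_0: (¬(q ≠ -1)) ∧ (n ≥ x ∨ n + 3*x ≠ -24)
  WP_1: (q ≠ -1 → ((¬(q ≠ -1)) ∧ (3*n ≥ x + 3 ∨ 3*n + 3*x ≠ -21))) ∧ ((¬(q ≠ -1)) → (n ≥ x ∨ n + 3*x ≠ -24))
  WP_2: (q ≠ -1 → ((q ≠ -1 → ((¬(q ≠ -1)) ∧ (9*n ≥ x + 12 ∨ 9*n + 3*x ≠ -12))) ∧ ((¬(q ≠ -1)) → (3*n ≥ x + 3 ∨ 3*n + 3*x ≠ -21)))) ∧ ((¬(q ≠ -1)) → (n ≥ x ∨ n + 3*x ≠ -24))
So before the loop: (q ≠ -1 → ((q ≠ -1 → ((¬(q ≠ -1)) ∧ (9*n ≥ x + 12 ∨ 9*n + 3*x ≠ -12))) ∧ ((¬(q ≠ -1)) → (3*n ≥ x + 3 ∨ 3*n + 3*x ≠ -21)))) ∧ ((¬(q ≠ -1)) → (n ≥ x ∨ n + 3*x ≠ -24))
Before q := n - 6: (n ≠ 5 → ((n ≠ 5 → ((¬(n ≠ 5)) ∧ (9*n ≥ x + 12 ∨ 9*n + 3*x ≠ -12))) ∧ ((¬(n ≠ 5)) → (3*n ≥ x + 3 ∨ 3*n + 3*x ≠ -21)))) ∧ ((¬(n ≠ 5)) → (n ≥ x ∨ n + 3*x ≠ -24))
Answer: WP = (n ≠ 5 → ((n ≠ 5 → ((¬(n ≠ 5)) ∧ (9*n ≥ x + 12 ∨ 9*n + 3*x ≠ -12))) ∧ ((¬(n ≠ 5)) → (3*n ≥ x + 3 ∨ 3*n + 3*x ≠ -21)))) ∧ ((¬(n ≠ 5)) → (n ≥ x ∨ n + 3*x ≠ -24))


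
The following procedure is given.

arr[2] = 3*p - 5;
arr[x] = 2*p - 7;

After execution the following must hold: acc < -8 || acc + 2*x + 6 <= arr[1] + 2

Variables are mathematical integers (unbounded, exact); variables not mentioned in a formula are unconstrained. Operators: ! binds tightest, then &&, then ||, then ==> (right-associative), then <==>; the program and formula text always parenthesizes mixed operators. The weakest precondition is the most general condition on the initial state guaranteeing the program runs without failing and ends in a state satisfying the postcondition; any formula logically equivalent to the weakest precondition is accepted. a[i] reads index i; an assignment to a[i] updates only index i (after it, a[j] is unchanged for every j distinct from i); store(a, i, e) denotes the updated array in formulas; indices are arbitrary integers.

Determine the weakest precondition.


Working backward. After the program, the postcondition acc < -8 || acc + 2*x + 6 <= arr[1] + 2 must hold; in canonical form it is acc < -8 || acc + 2*x <= arr[1] - 4.
Before arr[x] := 2*p - 7: acc < -8 || acc + 2*x <= store(arr, x, 2*p - 7)[1] - 4
Before arr[2] := 3*p - 5: acc < -8 || acc + 2*x <= store(store(arr, 2, 3*p - 5), x, 2*p - 7)[1] - 4
Answer: WP = acc < -8 || acc + 2*x <= store(store(arr, 2, 3*p - 5), x, 2*p - 7)[1] - 4


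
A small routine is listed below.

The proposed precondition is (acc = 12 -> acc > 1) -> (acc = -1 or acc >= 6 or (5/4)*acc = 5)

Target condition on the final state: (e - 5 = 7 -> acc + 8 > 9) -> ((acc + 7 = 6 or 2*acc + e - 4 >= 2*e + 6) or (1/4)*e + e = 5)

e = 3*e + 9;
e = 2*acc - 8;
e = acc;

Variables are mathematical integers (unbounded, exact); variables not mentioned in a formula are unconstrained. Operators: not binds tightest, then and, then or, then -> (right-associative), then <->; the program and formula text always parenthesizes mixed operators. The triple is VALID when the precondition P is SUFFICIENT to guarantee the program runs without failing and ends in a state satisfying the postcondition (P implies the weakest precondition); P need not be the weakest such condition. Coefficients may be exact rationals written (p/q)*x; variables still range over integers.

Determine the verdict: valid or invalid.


Working backward. After the program, the postcondition (e - 5 = 7 -> acc + 8 > 9) -> ((acc + 7 = 6 or 2*acc + e - 4 >= 2*e + 6) or (1/4)*e + e = 5) must hold; in canonical form it is (e = 12 -> acc > 1) -> (acc = -1 or 2*acc >= e + 10 or (5/4)*e = 5).
Before e := acc: (acc = 12 -> acc > 1) -> (acc = -1 or acc >= 10 or (5/4)*acc = 5)
Before e := 2*acc - 8: (acc = 12 -> acc > 1) -> (acc = -1 or acc >= 10 or (5/4)*acc = 5)
Before e := 3*e + 9: (acc = 12 -> acc > 1) -> (acc = -1 or acc >= 10 or (5/4)*acc = 5)
The weakest precondition is (acc = 12 -> acc > 1) -> (acc = -1 or acc >= 10 or (5/4)*acc = 5).
Check whether (acc = 12 -> acc > 1) -> (acc = -1 or acc >= 6 or (5/4)*acc = 5) implies it.
Countermodel: at the initial state acc = 6, the precondition holds but the weakest precondition fails.
Answer: invalid


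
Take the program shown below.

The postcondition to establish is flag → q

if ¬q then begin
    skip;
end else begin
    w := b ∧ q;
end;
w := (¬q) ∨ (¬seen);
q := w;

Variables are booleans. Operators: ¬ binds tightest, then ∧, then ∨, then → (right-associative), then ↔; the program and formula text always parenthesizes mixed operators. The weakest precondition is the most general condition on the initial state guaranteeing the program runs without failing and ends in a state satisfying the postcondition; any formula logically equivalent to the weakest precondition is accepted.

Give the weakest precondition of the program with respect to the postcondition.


Working backward. After the program, flag → q must hold.
Before q := w: flag → w
Before w := (¬q) ∨ (¬seen): flag → ((¬q) ∨ (¬seen))
Then branch requires flag → ((¬q) ∨ (¬seen)); else branch requires flag → ((¬q) ∨ (¬seen)).
Before the if: ((¬q) → (flag → ((¬q) ∨ (¬seen)))) ∧ (q → (flag → ((¬q) ∨ (¬seen))))
Answer: WP = ((¬q) → (flag → ((¬q) ∨ (¬seen)))) ∧ (q → (flag → ((¬q) ∨ (¬seen))))


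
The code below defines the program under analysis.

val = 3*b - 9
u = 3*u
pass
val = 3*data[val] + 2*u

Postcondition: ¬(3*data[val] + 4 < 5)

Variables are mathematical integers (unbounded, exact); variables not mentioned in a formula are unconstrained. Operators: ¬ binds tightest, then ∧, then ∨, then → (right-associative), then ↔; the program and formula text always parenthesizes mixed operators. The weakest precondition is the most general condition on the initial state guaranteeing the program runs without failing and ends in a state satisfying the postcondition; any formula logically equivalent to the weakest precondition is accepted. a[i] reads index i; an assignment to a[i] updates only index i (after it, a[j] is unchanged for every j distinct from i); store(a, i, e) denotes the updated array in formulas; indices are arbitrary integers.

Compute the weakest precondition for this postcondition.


Working backward. After the program, the postcondition ¬(3*data[val] + 4 < 5) must hold; in canonical form it is ¬(3*data[val] < 1).
Before val := 3*data[val] + 2*u: ¬(3*data[3*data[val] + 2*u] < 1)
Before skip: ¬(3*data[3*data[val] + 2*u] < 1)
Before u := 3*u: ¬(3*data[3*data[val] + 6*u] < 1)
Before val := 3*b - 9: ¬(3*data[3*data[3*b - 9] + 6*u] < 1)
Answer: WP = ¬(3*data[3*data[3*b - 9] + 6*u] < 1)


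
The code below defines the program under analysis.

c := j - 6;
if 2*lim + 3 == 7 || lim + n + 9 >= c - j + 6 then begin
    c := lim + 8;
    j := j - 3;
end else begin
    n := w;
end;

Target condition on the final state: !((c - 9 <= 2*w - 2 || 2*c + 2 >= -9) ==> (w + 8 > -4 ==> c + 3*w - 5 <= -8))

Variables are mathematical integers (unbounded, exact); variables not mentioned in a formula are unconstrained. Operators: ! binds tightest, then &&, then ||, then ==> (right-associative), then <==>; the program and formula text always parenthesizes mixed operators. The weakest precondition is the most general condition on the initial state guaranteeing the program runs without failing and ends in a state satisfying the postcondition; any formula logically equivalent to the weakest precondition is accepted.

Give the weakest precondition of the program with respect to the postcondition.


Working backward. After the program, the postcondition !((c - 9 <= 2*w - 2 || 2*c + 2 >= -9) ==> (w + 8 > -4 ==> c + 3*w - 5 <= -8)) must hold; in canonical form it is !((c <= 2*w + 7 || 2*c >= -11) ==> (w > -12 ==> c + 3*w <= -3)).
Then branch requires !((lim <= 2*w - 1 || 2*lim >= -27) ==> (w > -12 ==> lim + 3*w <= -11)); else branch requires !((c <= 2*w + 7 || 2*c >= -11) ==> (w > -12 ==> c + 3*w <= -3)).
Before the if: ((2*lim == 4 || j + lim + n >= c - 3) ==> (!((lim <= 2*w - 1 || 2*lim >= -27) ==> (w > -12 ==> lim + 3*w <= -11)))) && ((!(2*lim == 4 || j + lim + n >= c - 3)) ==> (!((c <= 2*w + 7 || 2*c >= -11) ==> (w > -12 ==> c + 3*w <= -3))))
Before c := j - 6: ((2*lim == 4 || lim + n >= -9) ==> (!((lim <= 2*w - 1 || 2*lim >= -27) ==> (w > -12 ==> lim + 3*w <= -11)))) && ((!(2*lim == 4 || lim + n >= -9)) ==> (!((j <= 2*w + 13 || 2*j >= 1) ==> (w > -12 ==> j + 3*w <= 3))))
Answer: WP = ((2*lim == 4 || lim + n >= -9) ==> (!((lim <= 2*w - 1 || 2*lim >= -27) ==> (w > -12 ==> lim + 3*w <= -11)))) && ((!(2*lim == 4 || lim + n >= -9)) ==> (!((j <= 2*w + 13 || 2*j >= 1) ==> (w > -12 ==> j + 3*w <= 3))))


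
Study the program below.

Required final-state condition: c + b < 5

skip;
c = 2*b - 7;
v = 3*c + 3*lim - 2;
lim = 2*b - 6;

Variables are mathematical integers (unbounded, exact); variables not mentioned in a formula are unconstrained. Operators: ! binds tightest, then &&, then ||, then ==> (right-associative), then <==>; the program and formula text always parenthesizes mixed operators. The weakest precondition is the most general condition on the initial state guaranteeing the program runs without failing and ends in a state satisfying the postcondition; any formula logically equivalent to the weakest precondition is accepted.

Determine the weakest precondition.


Working backward. After the program, the postcondition c + b < 5 must hold; in canonical form it is b + c < 5.
Before lim := 2*b - 6: b + c < 5
Before v := 3*c + 3*lim - 2: b + c < 5
Before c := 2*b - 7: 3*b < 12
Before skip: 3*b < 12
Answer: WP = 3*b < 12


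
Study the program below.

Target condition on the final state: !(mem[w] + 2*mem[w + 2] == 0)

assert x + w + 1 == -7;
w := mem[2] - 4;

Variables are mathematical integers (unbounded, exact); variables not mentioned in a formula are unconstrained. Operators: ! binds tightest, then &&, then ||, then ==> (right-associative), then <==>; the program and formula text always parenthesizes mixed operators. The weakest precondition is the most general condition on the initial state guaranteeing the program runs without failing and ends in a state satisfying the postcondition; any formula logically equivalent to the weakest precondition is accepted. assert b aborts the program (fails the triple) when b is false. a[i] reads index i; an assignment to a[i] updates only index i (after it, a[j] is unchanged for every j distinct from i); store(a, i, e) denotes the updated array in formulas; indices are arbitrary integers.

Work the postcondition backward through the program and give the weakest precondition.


Working backward. After the program, the postcondition !(mem[w] + 2*mem[w + 2] == 0) must hold; in canonical form it is !(2*mem[w + 2] + mem[w] == 0).
Before w := mem[2] - 4: !(2*mem[mem[2] - 2] + mem[mem[2] - 4] == 0)
Before assert x + w + 1 == -7: w + x == -8 && (!(2*mem[mem[2] - 2] + mem[mem[2] - 4] == 0))
Answer: WP = w + x == -8 && (!(2*mem[mem[2] - 2] + mem[mem[2] - 4] == 0))


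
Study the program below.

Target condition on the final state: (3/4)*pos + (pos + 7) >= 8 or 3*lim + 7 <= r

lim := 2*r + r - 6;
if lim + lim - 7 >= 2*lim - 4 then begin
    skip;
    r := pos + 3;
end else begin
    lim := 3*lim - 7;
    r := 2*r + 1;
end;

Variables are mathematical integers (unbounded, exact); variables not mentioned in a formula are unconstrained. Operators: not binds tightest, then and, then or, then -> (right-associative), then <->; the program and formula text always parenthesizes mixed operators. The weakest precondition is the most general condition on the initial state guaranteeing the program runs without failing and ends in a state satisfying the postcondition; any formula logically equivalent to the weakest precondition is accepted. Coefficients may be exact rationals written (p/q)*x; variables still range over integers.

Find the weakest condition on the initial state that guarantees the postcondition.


Working backward. After the program, the postcondition (3/4)*pos + (pos + 7) >= 8 or 3*lim + 7 <= r must hold; in canonical form it is (7/4)*pos >= 1 or 3*lim <= r - 7.
Then branch requires (7/4)*pos >= 1 or 3*lim <= pos - 4; else branch requires (7/4)*pos >= 1 or 9*lim <= 2*r + 15.
Before the if: (7/4)*pos >= 1 or 9*lim <= 2*r + 15
Before lim := 2*r + r - 6: (7/4)*pos >= 1 or 25*r <= 69
Answer: WP = (7/4)*pos >= 1 or 25*r <= 69


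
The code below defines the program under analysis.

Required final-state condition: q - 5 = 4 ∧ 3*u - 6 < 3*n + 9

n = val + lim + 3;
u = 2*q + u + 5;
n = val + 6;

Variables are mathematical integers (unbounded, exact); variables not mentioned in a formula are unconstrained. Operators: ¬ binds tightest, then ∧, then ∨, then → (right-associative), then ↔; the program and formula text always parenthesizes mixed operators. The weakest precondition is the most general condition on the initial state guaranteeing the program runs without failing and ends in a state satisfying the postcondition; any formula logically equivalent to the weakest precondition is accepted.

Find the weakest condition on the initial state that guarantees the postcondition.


Working backward. After the program, the postcondition q - 5 = 4 ∧ 3*u - 6 < 3*n + 9 must hold; in canonical form it is q = 9 ∧ 3*u < 3*n + 15.
Before n := val + 6: q = 9 ∧ 3*u < 3*val + 33
Before u := 2*q + u + 5: q = 9 ∧ 6*q + 3*u < 3*val + 18
Before n := val + lim + 3: q = 9 ∧ 6*q + 3*u < 3*val + 18
Answer: WP = q = 9 ∧ 6*q + 3*u < 3*val + 18


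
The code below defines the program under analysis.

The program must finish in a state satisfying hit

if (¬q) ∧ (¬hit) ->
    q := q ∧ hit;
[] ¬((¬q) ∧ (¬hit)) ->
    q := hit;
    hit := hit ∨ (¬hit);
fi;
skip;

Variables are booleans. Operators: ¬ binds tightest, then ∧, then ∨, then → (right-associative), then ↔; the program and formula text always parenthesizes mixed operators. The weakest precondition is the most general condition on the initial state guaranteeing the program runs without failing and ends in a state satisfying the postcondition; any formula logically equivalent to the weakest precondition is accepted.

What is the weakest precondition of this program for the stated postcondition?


Working backward. After the program, hit must hold.
Before skip: hit
Then branch requires hit; else branch requires true.
Before the if: ((¬q) ∧ (¬hit)) → hit
Answer: WP = ((¬q) ∧ (¬hit)) → hit


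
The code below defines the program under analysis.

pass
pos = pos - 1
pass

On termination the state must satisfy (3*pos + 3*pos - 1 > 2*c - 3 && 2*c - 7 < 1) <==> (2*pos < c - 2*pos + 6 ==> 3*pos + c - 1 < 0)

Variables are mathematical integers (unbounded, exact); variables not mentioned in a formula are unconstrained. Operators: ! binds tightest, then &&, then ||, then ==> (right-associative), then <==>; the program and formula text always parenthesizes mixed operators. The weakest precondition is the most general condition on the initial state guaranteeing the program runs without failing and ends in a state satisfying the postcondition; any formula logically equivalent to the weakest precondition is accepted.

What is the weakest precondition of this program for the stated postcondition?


Working backward. After the program, the postcondition (3*pos + 3*pos - 1 > 2*c - 3 && 2*c - 7 < 1) <==> (2*pos < c - 2*pos + 6 ==> 3*pos + c - 1 < 0) must hold; in canonical form it is (6*pos > 2*c - 2 && 2*c < 8) <==> (4*pos < c + 6 ==> c + 3*pos < 1).
Before skip: (6*pos > 2*c - 2 && 2*c < 8) <==> (4*pos < c + 6 ==> c + 3*pos < 1)
Before pos := pos - 1: (6*pos > 2*c + 4 && 2*c < 8) <==> (4*pos < c + 10 ==> c + 3*pos < 4)
Before skip: (6*pos > 2*c + 4 && 2*c < 8) <==> (4*pos < c + 10 ==> c + 3*pos < 4)
Answer: WP = (6*pos > 2*c + 4 && 2*c < 8) <==> (4*pos < c + 10 ==> c + 3*pos < 4)


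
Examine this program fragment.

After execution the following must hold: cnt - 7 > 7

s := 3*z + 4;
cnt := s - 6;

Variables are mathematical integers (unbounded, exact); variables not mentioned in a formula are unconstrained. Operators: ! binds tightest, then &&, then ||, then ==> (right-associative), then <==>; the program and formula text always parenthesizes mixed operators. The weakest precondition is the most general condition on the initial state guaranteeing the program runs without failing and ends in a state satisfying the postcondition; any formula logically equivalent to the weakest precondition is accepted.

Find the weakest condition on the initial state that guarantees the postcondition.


Working backward. After the program, the postcondition cnt - 7 > 7 must hold; in canonical form it is cnt > 14.
Before cnt := s - 6: s > 20
Before s := 3*z + 4: 3*z > 16
Answer: WP = 3*z > 16


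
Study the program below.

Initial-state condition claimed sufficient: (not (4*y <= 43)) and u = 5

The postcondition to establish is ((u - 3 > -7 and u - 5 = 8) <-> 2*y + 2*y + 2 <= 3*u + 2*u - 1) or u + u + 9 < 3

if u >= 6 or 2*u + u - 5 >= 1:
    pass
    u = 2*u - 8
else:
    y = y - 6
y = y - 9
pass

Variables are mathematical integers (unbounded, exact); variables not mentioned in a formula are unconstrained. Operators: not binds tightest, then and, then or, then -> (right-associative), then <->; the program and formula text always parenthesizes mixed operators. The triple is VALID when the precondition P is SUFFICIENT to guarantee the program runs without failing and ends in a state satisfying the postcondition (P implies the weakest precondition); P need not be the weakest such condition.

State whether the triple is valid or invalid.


Working backward. After the program, the postcondition ((u - 3 > -7 and u - 5 = 8) <-> 2*y + 2*y + 2 <= 3*u + 2*u - 1) or u + u + 9 < 3 must hold; in canonical form it is ((u > -4 and u = 13) <-> 4*y <= 5*u - 3) or 2*u < -6.
Before skip: ((u > -4 and u = 13) <-> 4*y <= 5*u - 3) or 2*u < -6
Before y := y - 9: ((u > -4 and u = 13) <-> 4*y <= 5*u + 33) or 2*u < -6
Then branch requires ((2*u > 4 and 2*u = 21) <-> 4*y <= 10*u - 7) or 4*u < 10; else branch requires ((u > -4 and u = 13) <-> 4*y <= 5*u + 57) or 2*u < -6.
Before the if: ((u >= 6 or 3*u >= 6) -> (((2*u > 4 and 2*u = 21) <-> 4*y <= 10*u - 7) or 4*u < 10)) and ((not (u >= 6 or 3*u >= 6)) -> (((u > -4 and u = 13) <-> 4*y <= 5*u + 57) or 2*u < -6))
The weakest precondition is ((u >= 6 or 3*u >= 6) -> (((2*u > 4 and 2*u = 21) <-> 4*y <= 10*u - 7) or 4*u < 10)) and ((not (u >= 6 or 3*u >= 6)) -> (((u > -4 and u = 13) <-> 4*y <= 5*u + 57) or 2*u < -6)).
Check whether (not (4*y <= 43)) and u = 5 implies it.
Every state satisfying the precondition satisfies the weakest precondition: the implication holds.
Answer: valid
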